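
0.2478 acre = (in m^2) 1003. Check: 1 acre = 4046.8564 m^2, so 0.2478 acre = 0.2478 * 4046.8564 = 1002.811 m^2. Result: 1002.811 m^2 ≈ 1003 m^2 (4 s.f.).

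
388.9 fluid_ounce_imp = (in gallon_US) 1 fluid_ounce_imp = 2.8413063e-05 m^3, so 388.9 fluid_ounce_imp = 388.9 * 2.8413063e-05 = 0.01104984 m^3. 1 gallon_US = 0.0037854118 m^3, so 0.01104984 m^3 = 0.01104984 / 0.0037854118 = 2.9190589 gallon_US ≈ 2.919 gallon_US (4 s.f.). Final answer: 2.919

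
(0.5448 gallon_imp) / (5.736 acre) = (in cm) 1 gallon_imp = 0.00454609 m^3, so 0.5448 gallon_imp = 0.5448 * 0.00454609 = 0.0024767098 m^3. 1 acre = 4046.8564 m^2, so 5.736 acre = 5.736 * 4046.8564 = 23212.768 m^2. Combine: 0.0024767098 m^3 / 23212.768 m^2 = 1.0669601e-07 m. 1 cm = 0.01 m, so 1.0669601e-07 m = 1.0669601e-07 / 0.01 = 1.0669601e-05 cm ≈ 1.067e-05 cm (4 s.f.). Final answer: 1.067e-05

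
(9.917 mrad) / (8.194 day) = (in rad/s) 1 mrad = 0.001 rad, so 9.917 mrad = 9.917 * 0.001 = 0.009917 rad. 1 day = 86400 s, so 8.194 day = 8.194 * 86400 = 707961.6 s. Combine: 0.009917 rad / 707961.6 s = 1.4007822e-08 rad/s. Result: 1.4007822e-08 rad/s ≈ 1.401e-08 rad/s (4 s.f.). Final answer: 1.401e-08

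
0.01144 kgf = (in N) 0.1122. Check: 1 kgf = 9.80665 N, so 0.01144 kgf = 0.01144 * 9.80665 = 0.11218808 N. Result: 0.11218808 N ≈ 0.1122 N (4 s.f.).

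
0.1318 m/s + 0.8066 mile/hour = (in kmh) 0.1318 m/s is already in m/s. 1 mile/hour = 0.44704 m/s, so 0.8066 mile/hour = 0.8066 * 0.44704 = 0.36058246 m/s. Sum: 0.1318 + 0.36058246 = 0.49238246 m/s. 1 kmh = 0.27777778 m/s, so 0.49238246 m/s = 0.49238246 / 0.27777778 = 1.7725769 kmh ≈ 1.773 kmh (4 s.f.). Final answer: 1.773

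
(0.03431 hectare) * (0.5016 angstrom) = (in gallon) 4.546e-06. Check: 1 hectare = 10000 m^2, so 0.03431 hectare = 0.03431 * 10000 = 343.1 m^2. 1 angstrom = 1e-10 m, so 0.5016 angstrom = 0.5016 * 1e-10 = 5.016e-11 m. Combine: 343.1 m^2 * 5.016e-11 m = 1.7209896e-08 m^3. 1 gallon = 0.0037854118 m^3, so 1.7209896e-08 m^3 = 1.7209896e-08 / 0.0037854118 = 4.5463735e-06 gallon ≈ 4.546e-06 gallon (4 s.f.).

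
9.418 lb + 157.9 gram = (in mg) 1 lb = 0.45359237 kg, so 9.418 lb = 9.418 * 0.45359237 = 4.2719329 kg. 1 gram = 0.001 kg, so 157.9 gram = 157.9 * 0.001 = 0.1579 kg. Sum: 4.2719329 + 0.1579 = 4.4298329 kg. 1 mg = 1e-06 kg, so 4.4298329 kg = 4.4298329 / 1e-06 = 4429832.9 mg ≈ 4.43e+06 mg (4 s.f.). Final answer: 4.43e+06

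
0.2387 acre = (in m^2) 1 acre = 4046.8564 m^2, so 0.2387 acre = 0.2387 * 4046.8564 = 965.98463 m^2. Result: 965.98463 m^2 ≈ 966 m^2 (4 s.f.). Final answer: 966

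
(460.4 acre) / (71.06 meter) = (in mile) 1 acre = 4046.8564 m^2, so 460.4 acre = 460.4 * 4046.8564 = 1863172.7 m^2. 71.06 meter = 71.06 m. Combine: 1863172.7 m^2 / 71.06 m = 26219.711 m. 1 mile = 1609.344 m, so 26219.711 m = 26219.711 / 1609.344 = 16.292173 mile ≈ 16.29 mile (4 s.f.). Final answer: 16.29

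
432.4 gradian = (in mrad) 1 gradian = 0.015707963 rad, so 432.4 gradian = 432.4 * 0.015707963 = 6.7921233 rad. 1 mrad = 0.001 rad, so 6.7921233 rad = 6.7921233 / 0.001 = 6792.1233 mrad ≈ 6792 mrad (4 s.f.). Final answer: 6792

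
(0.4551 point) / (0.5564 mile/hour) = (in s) 0.0006455. Check: 1 point = 0.00035277778 m, so 0.4551 point = 0.4551 * 0.00035277778 = 0.00016054917 m. 1 mile/hour = 0.44704 m/s, so 0.5564 mile/hour = 0.5564 * 0.44704 = 0.24873306 m/s. Combine: 0.00016054917 m / 0.24873306 m/s = 0.00064546775 s. Result: 0.00064546775 s ≈ 0.0006455 s (4 s.f.).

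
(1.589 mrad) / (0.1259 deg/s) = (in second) 1 mrad = 0.001 rad, so 1.589 mrad = 1.589 * 0.001 = 0.001589 rad. 1 deg/s = 0.017453293 rad/s, so 0.1259 deg/s = 0.1259 * 0.017453293 = 0.0021973695 rad/s. Combine: 0.001589 rad / 0.0021973695 rad/s = 0.72313736 s. 0.72313736 s = 0.72313736 second ≈ 0.7231 second (4 s.f.). Final answer: 0.7231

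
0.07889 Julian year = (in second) 2.49e+06. Check: 1 Julian year = 31557600 s, so 0.07889 Julian year = 0.07889 * 31557600 = 2489579.1 s. 2489579.1 s = 2489579.1 second ≈ 2.49e+06 second (4 s.f.).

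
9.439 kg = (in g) 1 g = 0.001 kg, so 9.439 kg = 9.439 / 0.001 = 9439 g. Final answer: 9439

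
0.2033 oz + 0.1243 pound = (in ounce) 1 oz = 0.028349523 kg, so 0.2033 oz = 0.2033 * 0.028349523 = 0.0057634581 kg. 1 pound = 0.45359237 kg, so 0.1243 pound = 0.1243 * 0.45359237 = 0.056381532 kg. Sum: 0.0057634581 + 0.056381532 = 0.06214499 kg. 1 ounce = 0.028349523 kg, so 0.06214499 kg = 0.06214499 / 0.028349523 = 2.1921 ounce ≈ 2.192 ounce (4 s.f.). Final answer: 2.192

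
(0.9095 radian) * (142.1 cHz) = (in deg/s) 0.9095 radian = 0.9095 rad. 1 cHz = 0.01 Hz, so 142.1 cHz = 142.1 * 0.01 = 1.421 Hz. Combine: 0.9095 rad * 1.421 Hz = 1.2923995 rad/s. 1 deg/s = 0.017453293 rad/s, so 1.2923995 rad/s = 1.2923995 / 0.017453293 = 74.049037 deg/s ≈ 74.05 deg/s (4 s.f.). Final answer: 74.05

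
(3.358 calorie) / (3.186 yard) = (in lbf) 1 calorie = 4.184 J, so 3.358 calorie = 3.358 * 4.184 = 14.049872 J. 1 yard = 0.9144 m, so 3.186 yard = 3.186 * 0.9144 = 2.9132784 m. Combine: 14.049872 J / 2.9132784 m = 4.8227015 N. 1 lbf = 4.4482216 N, so 4.8227015 N = 4.8227015 / 4.4482216 = 1.0841864 lbf ≈ 1.084 lbf (4 s.f.). Final answer: 1.084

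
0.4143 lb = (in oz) 1 lb = 0.45359237 kg, so 0.4143 lb = 0.4143 * 0.45359237 = 0.18792332 kg. 1 oz = 0.028349523 kg, so 0.18792332 kg = 0.18792332 / 0.028349523 = 6.6288 oz ≈ 6.629 oz (4 s.f.). Final answer: 6.629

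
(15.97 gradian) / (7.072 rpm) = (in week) 5.601e-07. Check: 1 gradian = 0.015707963 rad, so 15.97 gradian = 15.97 * 0.015707963 = 0.25085617 rad. 1 rpm = 0.10471976 rad/s, so 7.072 rpm = 7.072 * 0.10471976 = 0.74057811 rad/s. Combine: 0.25085617 rad / 0.74057811 rad/s = 0.3387302 s. 1 week = 604800 s, so 0.3387302 s = 0.3387302 / 604800 = 5.6006978e-07 week ≈ 5.601e-07 week (4 s.f.).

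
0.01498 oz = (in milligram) 1 oz = 0.028349523 kg, so 0.01498 oz = 0.01498 * 0.028349523 = 0.00042467586 kg. 1 milligram = 1e-06 kg, so 0.00042467586 kg = 0.00042467586 / 1e-06 = 424.67586 milligram ≈ 424.7 milligram (4 s.f.). Final answer: 424.7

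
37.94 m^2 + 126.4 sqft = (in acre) 0.01228. Check: 37.94 m^2 is already in m^2. 1 sqft = 0.09290304 m^2, so 126.4 sqft = 126.4 * 0.09290304 = 11.742944 m^2. Sum: 37.94 + 11.742944 = 49.682944 m^2. 1 acre = 4046.8564 m^2, so 49.682944 m^2 = 49.682944 / 4046.8564 = 0.012276923 acre ≈ 0.01228 acre (4 s.f.).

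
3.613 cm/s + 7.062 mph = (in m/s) 3.193. Check: 1 cm/s = 0.01 m/s, so 3.613 cm/s = 3.613 * 0.01 = 0.03613 m/s. 1 mph = 0.44704 m/s, so 7.062 mph = 7.062 * 0.44704 = 3.1569965 m/s. Sum: 0.03613 + 3.1569965 = 3.1931265 m/s. Result: 3.1931265 m/s ≈ 3.193 m/s (4 s.f.).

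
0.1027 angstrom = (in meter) 1 angstrom = 1e-10 m, so 0.1027 angstrom = 0.1027 * 1e-10 = 1.027e-11 m. 1.027e-11 m = 1.027e-11 meter. Final answer: 1.027e-11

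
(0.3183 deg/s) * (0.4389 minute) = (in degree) 8.382. Check: 1 deg/s = 0.017453293 rad/s, so 0.3183 deg/s = 0.3183 * 0.017453293 = 0.005555383 rad/s. 1 minute = 60 s, so 0.4389 minute = 0.4389 * 60 = 26.334 s. Combine: 0.005555383 rad/s * 26.334 s = 0.14629546 rad. 1 degree = 0.017453293 rad, so 0.14629546 rad = 0.14629546 / 0.017453293 = 8.3821122 degree ≈ 8.382 degree (4 s.f.).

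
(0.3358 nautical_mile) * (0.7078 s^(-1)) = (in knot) 1 nautical_mile = 1852 m, so 0.3358 nautical_mile = 0.3358 * 1852 = 621.9016 m. 0.7078 s^(-1) = 0.7078 Hz. Combine: 621.9016 m * 0.7078 Hz = 440.18195 m/s. 1 knot = 0.51444444 m/s, so 440.18195 m/s = 440.18195 / 0.51444444 = 855.64526 knot ≈ 855.6 knot (4 s.f.). Final answer: 855.6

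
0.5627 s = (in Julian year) 1 Julian year = 31557600 s, so 0.5627 s = 0.5627 / 31557600 = 1.7830887e-08 Julian year ≈ 1.783e-08 Julian year (4 s.f.). Final answer: 1.783e-08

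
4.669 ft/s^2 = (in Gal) 1 ft/s^2 = 0.3048 m/s^2, so 4.669 ft/s^2 = 4.669 * 0.3048 = 1.4231112 m/s^2. 1 Gal = 0.01 m/s^2, so 1.4231112 m/s^2 = 1.4231112 / 0.01 = 142.31112 Gal ≈ 142.3 Gal (4 s.f.). Final answer: 142.3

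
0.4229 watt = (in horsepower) 0.4229 watt = 0.4229 W. 1 horsepower = 745.69987 W, so 0.4229 W = 0.4229 / 745.69987 = 0.00056711824 horsepower ≈ 0.0005671 horsepower (4 s.f.). Final answer: 0.0005671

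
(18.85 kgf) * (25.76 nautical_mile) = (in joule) 8.819e+06. Check: 1 kgf = 9.80665 N, so 18.85 kgf = 18.85 * 9.80665 = 184.85535 N. 1 nautical_mile = 1852 m, so 25.76 nautical_mile = 25.76 * 1852 = 47707.52 m. Combine: 184.85535 N * 47707.52 m = 8818990.4 J. 8818990.4 J = 8818990.4 joule ≈ 8.819e+06 joule (4 s.f.).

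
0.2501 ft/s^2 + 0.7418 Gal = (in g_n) 1 ft/s^2 = 0.3048 m/s^2, so 0.2501 ft/s^2 = 0.2501 * 0.3048 = 0.07623048 m/s^2. 1 Gal = 0.01 m/s^2, so 0.7418 Gal = 0.7418 * 0.01 = 0.007418 m/s^2. Sum: 0.07623048 + 0.007418 = 0.08364848 m/s^2. 1 g_n = 9.80665 m/s^2, so 0.08364848 m/s^2 = 0.08364848 / 9.80665 = 0.0085297711 g_n ≈ 0.00853 g_n (4 s.f.). Final answer: 0.00853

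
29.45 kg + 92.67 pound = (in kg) 71.48. Check: 29.45 kg is already in kg. 1 pound = 0.45359237 kg, so 92.67 pound = 92.67 * 0.45359237 = 42.034405 kg. Sum: 29.45 + 42.034405 = 71.484405 kg. Result: 71.484405 kg ≈ 71.48 kg (4 s.f.).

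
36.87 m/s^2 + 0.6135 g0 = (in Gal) 36.87 m/s^2 is already in m/s^2. 1 g0 = 9.80665 m/s^2, so 0.6135 g0 = 0.6135 * 9.80665 = 6.0163798 m/s^2. Sum: 36.87 + 6.0163798 = 42.88638 m/s^2. 1 Gal = 0.01 m/s^2, so 42.88638 m/s^2 = 42.88638 / 0.01 = 4288.638 Gal ≈ 4289 Gal (4 s.f.). Final answer: 4289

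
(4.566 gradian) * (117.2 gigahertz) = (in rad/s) 1 gradian = 0.015707963 rad, so 4.566 gradian = 4.566 * 0.015707963 = 0.07172256 rad. 1 gigahertz = 1e+09 Hz, so 117.2 gigahertz = 117.2 * 1e+09 = 1.172e+11 Hz. Combine: 0.07172256 rad * 1.172e+11 Hz = 8.4058841e+09 rad/s. Result: 8.4058841e+09 rad/s ≈ 8.406e+09 rad/s (4 s.f.). Final answer: 8.406e+09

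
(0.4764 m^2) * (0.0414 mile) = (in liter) 3.174e+04. Check: 0.4764 m^2 is already in m^2. 1 mile = 1609.344 m, so 0.0414 mile = 0.0414 * 1609.344 = 66.626842 m. Combine: 0.4764 m^2 * 66.626842 m = 31.741027 m^3. 1 liter = 0.001 m^3, so 31.741027 m^3 = 31.741027 / 0.001 = 31741.027 liter ≈ 3.174e+04 liter (4 s.f.).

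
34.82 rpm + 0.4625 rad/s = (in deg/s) 1 rpm = 0.10471976 rad/s, so 34.82 rpm = 34.82 * 0.10471976 = 3.6463419 rad/s. 0.4625 rad/s is already in rad/s. Sum: 3.6463419 + 0.4625 = 4.1088419 rad/s. 1 deg/s = 0.017453293 rad/s, so 4.1088419 rad/s = 4.1088419 / 0.017453293 = 235.4193 deg/s ≈ 235.4 deg/s (4 s.f.). Final answer: 235.4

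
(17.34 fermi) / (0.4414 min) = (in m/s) 6.547e-16. Check: 1 fermi = 1e-15 m, so 17.34 fermi = 17.34 * 1e-15 = 1.734e-14 m. 1 min = 60 s, so 0.4414 min = 0.4414 * 60 = 26.484 s. Combine: 1.734e-14 m / 26.484 s = 6.5473493e-16 m/s. Result: 6.5473493e-16 m/s ≈ 6.547e-16 m/s (4 s.f.).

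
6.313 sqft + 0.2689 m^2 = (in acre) 0.0002114. Check: 1 sqft = 0.09290304 m^2, so 6.313 sqft = 6.313 * 0.09290304 = 0.58649689 m^2. 0.2689 m^2 is already in m^2. Sum: 0.58649689 + 0.2689 = 0.85539689 m^2. 1 acre = 4046.8564 m^2, so 0.85539689 m^2 = 0.85539689 / 4046.8564 = 0.00021137318 acre ≈ 0.0002114 acre (4 s.f.).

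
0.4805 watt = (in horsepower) 0.0006444. Check: 0.4805 watt = 0.4805 W. 1 horsepower = 745.69987 W, so 0.4805 W = 0.4805 / 745.69987 = 0.00064436111 horsepower ≈ 0.0006444 horsepower (4 s.f.).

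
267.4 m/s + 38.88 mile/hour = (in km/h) 1025. Check: 267.4 m/s is already in m/s. 1 mile/hour = 0.44704 m/s, so 38.88 mile/hour = 38.88 * 0.44704 = 17.380915 m/s. Sum: 267.4 + 17.380915 = 284.78092 m/s. 1 km/h = 0.27777778 m/s, so 284.78092 m/s = 284.78092 / 0.27777778 = 1025.2113 km/h ≈ 1025 km/h (4 s.f.).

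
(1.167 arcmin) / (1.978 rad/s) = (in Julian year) 1 arcmin = 0.00029088821 rad, so 1.167 arcmin = 1.167 * 0.00029088821 = 0.00033946654 rad. 1.978 rad/s is already in rad/s. Combine: 0.00033946654 rad / 1.978 rad/s = 0.0001716211 s. 1 Julian year = 31557600 s, so 0.0001716211 s = 0.0001716211 / 31557600 = 5.4383445e-12 Julian year ≈ 5.438e-12 Julian year (4 s.f.). Final answer: 5.438e-12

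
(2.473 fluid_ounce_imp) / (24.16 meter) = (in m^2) 1 fluid_ounce_imp = 2.8413063e-05 m^3, so 2.473 fluid_ounce_imp = 2.473 * 2.8413063e-05 = 7.0265504e-05 m^3. 24.16 meter = 24.16 m. Combine: 7.0265504e-05 m^3 / 24.16 m = 2.9083404e-06 m^2. Result: 2.9083404e-06 m^2 ≈ 2.908e-06 m^2 (4 s.f.). Final answer: 2.908e-06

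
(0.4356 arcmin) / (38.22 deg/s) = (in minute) 1 arcmin = 0.00029088821 rad, so 0.4356 arcmin = 0.4356 * 0.00029088821 = 0.0001267109 rad. 1 deg/s = 0.017453293 rad/s, so 38.22 deg/s = 38.22 * 0.017453293 = 0.66706484 rad/s. Combine: 0.0001267109 rad / 0.66706484 rad/s = 0.0001899529 s. 1 minute = 60 s, so 0.0001899529 s = 0.0001899529 / 60 = 3.1658817e-06 minute ≈ 3.166e-06 minute (4 s.f.). Final answer: 3.166e-06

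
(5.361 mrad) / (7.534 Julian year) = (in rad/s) 2.255e-11. Check: 1 mrad = 0.001 rad, so 5.361 mrad = 5.361 * 0.001 = 0.005361 rad. 1 Julian year = 31557600 s, so 7.534 Julian year = 7.534 * 31557600 = 2.3775496e+08 s. Combine: 0.005361 rad / 2.3775496e+08 s = 2.2548426e-11 rad/s. Result: 2.2548426e-11 rad/s ≈ 2.255e-11 rad/s (4 s.f.).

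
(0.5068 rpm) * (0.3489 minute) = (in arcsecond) 1 rpm = 0.10471976 rad/s, so 0.5068 rpm = 0.5068 * 0.10471976 = 0.053071972 rad/s. 1 minute = 60 s, so 0.3489 minute = 0.3489 * 60 = 20.934 s. Combine: 0.053071972 rad/s * 20.934 s = 1.1110087 rad. 1 arcsecond = 4.8481368e-06 rad, so 1.1110087 rad = 1.1110087 / 4.8481368e-06 = 229161.99 arcsecond ≈ 2.292e+05 arcsecond (4 s.f.). Final answer: 2.292e+05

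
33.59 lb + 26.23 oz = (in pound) 1 lb = 0.45359237 kg, so 33.59 lb = 33.59 * 0.45359237 = 15.236168 kg. 1 oz = 0.028349523 kg, so 26.23 oz = 26.23 * 0.028349523 = 0.74360799 kg. Sum: 15.236168 + 0.74360799 = 15.979776 kg. 1 pound = 0.45359237 kg, so 15.979776 kg = 15.979776 / 0.45359237 = 35.229375 pound ≈ 35.23 pound (4 s.f.). Final answer: 35.23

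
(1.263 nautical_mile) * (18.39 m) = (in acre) 1 nautical_mile = 1852 m, so 1.263 nautical_mile = 1.263 * 1852 = 2339.076 m. 18.39 m is already in m. Combine: 2339.076 m * 18.39 m = 43015.608 m^2. 1 acre = 4046.8564 m^2, so 43015.608 m^2 = 43015.608 / 4046.8564 = 10.629388 acre ≈ 10.63 acre (4 s.f.). Final answer: 10.63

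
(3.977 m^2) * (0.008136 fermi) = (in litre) 3.977 m^2 is already in m^2. 1 fermi = 1e-15 m, so 0.008136 fermi = 0.008136 * 1e-15 = 8.136e-18 m. Combine: 3.977 m^2 * 8.136e-18 m = 3.2356872e-17 m^3. 1 litre = 0.001 m^3, so 3.2356872e-17 m^3 = 3.2356872e-17 / 0.001 = 3.2356872e-14 litre ≈ 3.236e-14 litre (4 s.f.). Final answer: 3.236e-14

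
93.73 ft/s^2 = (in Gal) 2857. Check: 1 ft/s^2 = 0.3048 m/s^2, so 93.73 ft/s^2 = 93.73 * 0.3048 = 28.568904 m/s^2. 1 Gal = 0.01 m/s^2, so 28.568904 m/s^2 = 28.568904 / 0.01 = 2856.8904 Gal ≈ 2857 Gal (4 s.f.).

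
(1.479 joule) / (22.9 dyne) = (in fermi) 1.479 joule = 1.479 J. 1 dyne = 1e-05 N, so 22.9 dyne = 22.9 * 1e-05 = 0.000229 N. Combine: 1.479 J / 0.000229 N = 6458.5153 m. 1 fermi = 1e-15 m, so 6458.5153 m = 6458.5153 / 1e-15 = 6.4585153e+18 fermi ≈ 6.459e+18 fermi (4 s.f.). Final answer: 6.459e+18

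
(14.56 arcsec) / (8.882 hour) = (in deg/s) 1 arcsec = 4.8481368e-06 rad, so 14.56 arcsec = 14.56 * 4.8481368e-06 = 7.0588872e-05 rad. 1 hour = 3600 s, so 8.882 hour = 8.882 * 3600 = 31975.2 s. Combine: 7.0588872e-05 rad / 31975.2 s = 2.2076131e-09 rad/s. 1 deg/s = 0.017453293 rad/s, so 2.2076131e-09 rad/s = 2.2076131e-09 / 0.017453293 = 1.2648692e-07 deg/s ≈ 1.265e-07 deg/s (4 s.f.). Final answer: 1.265e-07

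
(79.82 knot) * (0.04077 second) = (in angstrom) 1.674e+10. Check: 1 knot = 0.51444444 m/s, so 79.82 knot = 79.82 * 0.51444444 = 41.062956 m/s. 0.04077 second = 0.04077 s. Combine: 41.062956 m/s * 0.04077 s = 1.6741367 m. 1 angstrom = 1e-10 m, so 1.6741367 m = 1.6741367 / 1e-10 = 1.6741367e+10 angstrom ≈ 1.674e+10 angstrom (4 s.f.).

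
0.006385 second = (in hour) 1.774e-06. Check: 0.006385 second = 0.006385 s. 1 hour = 3600 s, so 0.006385 s = 0.006385 / 3600 = 1.7736111e-06 hour ≈ 1.774e-06 hour (4 s.f.).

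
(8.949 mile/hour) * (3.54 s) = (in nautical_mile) 0.007647. Check: 1 mile/hour = 0.44704 m/s, so 8.949 mile/hour = 8.949 * 0.44704 = 4.000561 m/s. 3.54 s is already in s. Combine: 4.000561 m/s * 3.54 s = 14.161986 m. 1 nautical_mile = 1852 m, so 14.161986 m = 14.161986 / 1852 = 0.0076468606 nautical_mile ≈ 0.007647 nautical_mile (4 s.f.).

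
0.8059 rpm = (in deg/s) 4.835. Check: 1 rpm = 0.10471976 rad/s, so 0.8059 rpm = 0.8059 * 0.10471976 = 0.084393651 rad/s. 1 deg/s = 0.017453293 rad/s, so 0.084393651 rad/s = 0.084393651 / 0.017453293 = 4.8354 deg/s ≈ 4.835 deg/s (4 s.f.).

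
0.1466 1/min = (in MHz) 1 1/min = 0.016666667 Hz, so 0.1466 1/min = 0.1466 * 0.016666667 = 0.0024433333 Hz. 1 MHz = 1000000 Hz, so 0.0024433333 Hz = 0.0024433333 / 1000000 = 2.4433333e-09 MHz ≈ 2.443e-09 MHz (4 s.f.). Final answer: 2.443e-09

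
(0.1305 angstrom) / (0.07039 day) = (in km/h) 1 angstrom = 1e-10 m, so 0.1305 angstrom = 0.1305 * 1e-10 = 1.305e-11 m. 1 day = 86400 s, so 0.07039 day = 0.07039 * 86400 = 6081.696 s. Combine: 1.305e-11 m / 6081.696 s = 2.145783e-15 m/s. 1 km/h = 0.27777778 m/s, so 2.145783e-15 m/s = 2.145783e-15 / 0.27777778 = 7.7248189e-15 km/h ≈ 7.725e-15 km/h (4 s.f.). Final answer: 7.725e-15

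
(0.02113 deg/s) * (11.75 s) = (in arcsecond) 893.8. Check: 1 deg/s = 0.017453293 rad/s, so 0.02113 deg/s = 0.02113 * 0.017453293 = 0.00036878807 rad/s. 11.75 s is already in s. Combine: 0.00036878807 rad/s * 11.75 s = 0.0043332598 rad. 1 arcsecond = 4.8481368e-06 rad, so 0.0043332598 rad = 0.0043332598 / 4.8481368e-06 = 893.799 arcsecond ≈ 893.8 arcsecond (4 s.f.).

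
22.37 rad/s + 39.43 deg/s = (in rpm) 22.37 rad/s is already in rad/s. 1 deg/s = 0.017453293 rad/s, so 39.43 deg/s = 39.43 * 0.017453293 = 0.68818332 rad/s. Sum: 22.37 + 0.68818332 = 23.058183 rad/s. 1 rpm = 0.10471976 rad/s, so 23.058183 rad/s = 23.058183 / 0.10471976 = 220.18943 rpm ≈ 220.2 rpm (4 s.f.). Final answer: 220.2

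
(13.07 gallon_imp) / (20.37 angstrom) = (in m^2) 2.917e+07. Check: 1 gallon_imp = 0.00454609 m^3, so 13.07 gallon_imp = 13.07 * 0.00454609 = 0.059417396 m^3. 1 angstrom = 1e-10 m, so 20.37 angstrom = 20.37 * 1e-10 = 2.037e-09 m. Combine: 0.059417396 m^3 / 2.037e-09 m = 29169070 m^2. Result: 29169070 m^2 ≈ 2.917e+07 m^2 (4 s.f.).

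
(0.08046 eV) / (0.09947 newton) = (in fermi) 0.0001296. Check: 1 eV = 1.6021766e-19 J, so 0.08046 eV = 0.08046 * 1.6021766e-19 = 1.2891113e-20 J. 0.09947 newton = 0.09947 N. Combine: 1.2891113e-20 J / 0.09947 N = 1.29598e-19 m. 1 fermi = 1e-15 m, so 1.29598e-19 m = 1.29598e-19 / 1e-15 = 0.000129598 fermi ≈ 0.0001296 fermi (4 s.f.).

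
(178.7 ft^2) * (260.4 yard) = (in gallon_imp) 8.695e+05. Check: 1 ft^2 = 0.09290304 m^2, so 178.7 ft^2 = 178.7 * 0.09290304 = 16.601773 m^2. 1 yard = 0.9144 m, so 260.4 yard = 260.4 * 0.9144 = 238.10976 m. Combine: 16.601773 m^2 * 238.10976 m = 3953.0442 m^3. 1 gallon_imp = 0.00454609 m^3, so 3953.0442 m^3 = 3953.0442 / 0.00454609 = 869548.17 gallon_imp ≈ 8.695e+05 gallon_imp (4 s.f.).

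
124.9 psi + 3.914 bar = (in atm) 1 psi = 6894.7573 Pa, so 124.9 psi = 124.9 * 6894.7573 = 861155.19 Pa. 1 bar = 100000 Pa, so 3.914 bar = 3.914 * 100000 = 391400 Pa. Sum: 861155.19 + 391400 = 1252555.2 Pa. 1 atm = 101325 Pa, so 1252555.2 Pa = 1252555.2 / 101325 = 12.361759 atm ≈ 12.36 atm (4 s.f.). Final answer: 12.36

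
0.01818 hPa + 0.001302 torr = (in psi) 1 hPa = 100 Pa, so 0.01818 hPa = 0.01818 * 100 = 1.818 Pa. 1 torr = 133.32237 Pa, so 0.001302 torr = 0.001302 * 133.32237 = 0.17358572 Pa. Sum: 1.818 + 0.17358572 = 1.9915857 Pa. 1 psi = 6894.7573 Pa, so 1.9915857 Pa = 1.9915857 / 6894.7573 = 0.00028885509 psi ≈ 0.0002889 psi (4 s.f.). Final answer: 0.0002889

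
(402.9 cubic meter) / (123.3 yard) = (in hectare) 0.0003574. Check: 402.9 cubic meter = 402.9 m^3. 1 yard = 0.9144 m, so 123.3 yard = 123.3 * 0.9144 = 112.74552 m. Combine: 402.9 m^3 / 112.74552 m = 3.5735345 m^2. 1 hectare = 10000 m^2, so 3.5735345 m^2 = 3.5735345 / 10000 = 0.00035735345 hectare ≈ 0.0003574 hectare (4 s.f.).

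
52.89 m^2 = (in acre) 1 acre = 4046.8564 m^2, so 52.89 m^2 = 52.89 / 4046.8564 = 0.013069404 acre ≈ 0.01307 acre (4 s.f.). Final answer: 0.01307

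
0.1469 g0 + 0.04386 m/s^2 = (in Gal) 148.4. Check: 1 g0 = 9.80665 m/s^2, so 0.1469 g0 = 0.1469 * 9.80665 = 1.4405969 m/s^2. 0.04386 m/s^2 is already in m/s^2. Sum: 1.4405969 + 0.04386 = 1.4844569 m/s^2. 1 Gal = 0.01 m/s^2, so 1.4844569 m/s^2 = 1.4844569 / 0.01 = 148.44569 Gal ≈ 148.4 Gal (4 s.f.).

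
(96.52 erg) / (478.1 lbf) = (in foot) 1 erg = 1e-07 J, so 96.52 erg = 96.52 * 1e-07 = 9.652e-06 J. 1 lbf = 4.4482216 N, so 478.1 lbf = 478.1 * 4.4482216 = 2126.6948 N. Combine: 9.652e-06 J / 2126.6948 N = 4.5384981e-09 m. 1 foot = 0.3048 m, so 4.5384981e-09 m = 4.5384981e-09 / 0.3048 = 1.4890085e-08 foot ≈ 1.489e-08 foot (4 s.f.). Final answer: 1.489e-08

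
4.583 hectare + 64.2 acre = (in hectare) 1 hectare = 10000 m^2, so 4.583 hectare = 4.583 * 10000 = 45830 m^2. 1 acre = 4046.8564 m^2, so 64.2 acre = 64.2 * 4046.8564 = 259808.18 m^2. Sum: 45830 + 259808.18 = 305638.18 m^2. 1 hectare = 10000 m^2, so 305638.18 m^2 = 305638.18 / 10000 = 30.563818 hectare ≈ 30.56 hectare (4 s.f.). Final answer: 30.56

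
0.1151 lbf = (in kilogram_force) 1 lbf = 4.4482216 N, so 0.1151 lbf = 0.1151 * 4.4482216 = 0.51199031 N. 1 kilogram_force = 9.80665 N, so 0.51199031 N = 0.51199031 / 9.80665 = 0.052208482 kilogram_force ≈ 0.05221 kilogram_force (4 s.f.). Final answer: 0.05221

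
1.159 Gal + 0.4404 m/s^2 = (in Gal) 45.2. Check: 1 Gal = 0.01 m/s^2, so 1.159 Gal = 1.159 * 0.01 = 0.01159 m/s^2. 0.4404 m/s^2 is already in m/s^2. Sum: 0.01159 + 0.4404 = 0.45199 m/s^2. 1 Gal = 0.01 m/s^2, so 0.45199 m/s^2 = 0.45199 / 0.01 = 45.199 Gal ≈ 45.2 Gal (4 s.f.).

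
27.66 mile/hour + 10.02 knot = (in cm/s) 1 mile/hour = 0.44704 m/s, so 27.66 mile/hour = 27.66 * 0.44704 = 12.365126 m/s. 1 knot = 0.51444444 m/s, so 10.02 knot = 10.02 * 0.51444444 = 5.1547333 m/s. Sum: 12.365126 + 5.1547333 = 17.51986 m/s. 1 cm/s = 0.01 m/s, so 17.51986 m/s = 17.51986 / 0.01 = 1751.986 cm/s ≈ 1752 cm/s (4 s.f.). Final answer: 1752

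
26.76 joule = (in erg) 26.76 joule = 26.76 J. 1 erg = 1e-07 J, so 26.76 J = 26.76 / 1e-07 = 2.676e+08 erg. Final answer: 2.676e+08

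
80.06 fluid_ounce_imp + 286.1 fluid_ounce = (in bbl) 1 fluid_ounce_imp = 2.8413063e-05 m^3, so 80.06 fluid_ounce_imp = 80.06 * 2.8413063e-05 = 0.0022747498 m^3. 1 fluid_ounce = 2.957353e-05 m^3, so 286.1 fluid_ounce = 286.1 * 2.957353e-05 = 0.0084609868 m^3. Sum: 0.0022747498 + 0.0084609868 = 0.010735737 m^3. 1 bbl = 0.15898729 m^3, so 0.010735737 m^3 = 0.010735737 / 0.15898729 = 0.067525752 bbl ≈ 0.06753 bbl (4 s.f.). Final answer: 0.06753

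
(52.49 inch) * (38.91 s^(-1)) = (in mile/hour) 1 inch = 0.0254 m, so 52.49 inch = 52.49 * 0.0254 = 1.333246 m. 38.91 s^(-1) = 38.91 Hz. Combine: 1.333246 m * 38.91 Hz = 51.876602 m/s. 1 mile/hour = 0.44704 m/s, so 51.876602 m/s = 51.876602 / 0.44704 = 116.04465 mile/hour ≈ 116 mile/hour (4 s.f.). Final answer: 116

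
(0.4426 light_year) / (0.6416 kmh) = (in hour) 1 light_year = 9.4607305e+15 m, so 0.4426 light_year = 0.4426 * 9.4607305e+15 = 4.1873193e+15 m. 1 kmh = 0.27777778 m/s, so 0.6416 kmh = 0.6416 * 0.27777778 = 0.17822222 m/s. Combine: 4.1873193e+15 m / 0.17822222 m/s = 2.3494934e+16 s. 1 hour = 3600 s, so 2.3494934e+16 s = 2.3494934e+16 / 3600 = 6.5263705e+12 hour ≈ 6.526e+12 hour (4 s.f.). Final answer: 6.526e+12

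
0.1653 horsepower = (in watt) 1 horsepower = 745.69987 W, so 0.1653 horsepower = 0.1653 * 745.69987 = 123.26419 W. 123.26419 W = 123.26419 watt ≈ 123.3 watt (4 s.f.). Final answer: 123.3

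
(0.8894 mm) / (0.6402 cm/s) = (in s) 0.1389. Check: 1 mm = 0.001 m, so 0.8894 mm = 0.8894 * 0.001 = 0.0008894 m. 1 cm/s = 0.01 m/s, so 0.6402 cm/s = 0.6402 * 0.01 = 0.006402 m/s. Combine: 0.0008894 m / 0.006402 m/s = 0.13892534 s. Result: 0.13892534 s ≈ 0.1389 s (4 s.f.).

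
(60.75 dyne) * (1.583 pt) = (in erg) 1 dyne = 1e-05 N, so 60.75 dyne = 60.75 * 1e-05 = 0.0006075 N. 1 pt = 0.00035277778 m, so 1.583 pt = 1.583 * 0.00035277778 = 0.00055844722 m. Combine: 0.0006075 N * 0.00055844722 m = 3.3925669e-07 J. 1 erg = 1e-07 J, so 3.3925669e-07 J = 3.3925669e-07 / 1e-07 = 3.3925669 erg ≈ 3.393 erg (4 s.f.). Final answer: 3.393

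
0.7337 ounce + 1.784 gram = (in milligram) 2.258e+04. Check: 1 ounce = 0.028349523 kg, so 0.7337 ounce = 0.7337 * 0.028349523 = 0.020800045 kg. 1 gram = 0.001 kg, so 1.784 gram = 1.784 * 0.001 = 0.001784 kg. Sum: 0.020800045 + 0.001784 = 0.022584045 kg. 1 milligram = 1e-06 kg, so 0.022584045 kg = 0.022584045 / 1e-06 = 22584.045 milligram ≈ 2.258e+04 milligram (4 s.f.).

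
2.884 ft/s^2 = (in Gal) 1 ft/s^2 = 0.3048 m/s^2, so 2.884 ft/s^2 = 2.884 * 0.3048 = 0.8790432 m/s^2. 1 Gal = 0.01 m/s^2, so 0.8790432 m/s^2 = 0.8790432 / 0.01 = 87.90432 Gal ≈ 87.9 Gal (4 s.f.). Final answer: 87.9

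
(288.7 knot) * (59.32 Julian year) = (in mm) 1 knot = 0.51444444 m/s, so 288.7 knot = 288.7 * 0.51444444 = 148.52011 m/s. 1 Julian year = 31557600 s, so 59.32 Julian year = 59.32 * 31557600 = 1.8719968e+09 s. Combine: 148.52011 m/s * 1.8719968e+09 s = 2.7802918e+11 m. 1 mm = 0.001 m, so 2.7802918e+11 m = 2.7802918e+11 / 0.001 = 2.7802918e+14 mm ≈ 2.78e+14 mm (4 s.f.). Final answer: 2.78e+14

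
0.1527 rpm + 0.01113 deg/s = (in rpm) 1 rpm = 0.10471976 rad/s, so 0.1527 rpm = 0.1527 * 0.10471976 = 0.015990707 rad/s. 1 deg/s = 0.017453293 rad/s, so 0.01113 deg/s = 0.01113 * 0.017453293 = 0.00019425515 rad/s. Sum: 0.015990707 + 0.00019425515 = 0.016184962 rad/s. 1 rpm = 0.10471976 rad/s, so 0.016184962 rad/s = 0.016184962 / 0.10471976 = 0.154555 rpm ≈ 0.1546 rpm (4 s.f.). Final answer: 0.1546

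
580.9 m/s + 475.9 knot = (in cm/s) 8.257e+04. Check: 580.9 m/s is already in m/s. 1 knot = 0.51444444 m/s, so 475.9 knot = 475.9 * 0.51444444 = 244.82411 m/s. Sum: 580.9 + 244.82411 = 825.72411 m/s. 1 cm/s = 0.01 m/s, so 825.72411 m/s = 825.72411 / 0.01 = 82572.411 cm/s ≈ 8.257e+04 cm/s (4 s.f.).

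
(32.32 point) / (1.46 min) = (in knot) 0.000253. Check: 1 point = 0.00035277778 m, so 32.32 point = 32.32 * 0.00035277778 = 0.011401778 m. 1 min = 60 s, so 1.46 min = 1.46 * 60 = 87.6 s. Combine: 0.011401778 m / 87.6 s = 0.00013015728 m/s. 1 knot = 0.51444444 m/s, so 0.00013015728 m/s = 0.00013015728 / 0.51444444 = 0.00025300551 knot ≈ 0.000253 knot (4 s.f.).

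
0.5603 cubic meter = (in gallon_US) 148. Check: 0.5603 cubic meter = 0.5603 m^3. 1 gallon_US = 0.0037854118 m^3, so 0.5603 m^3 = 0.5603 / 0.0037854118 = 148.0156 gallon_US ≈ 148 gallon_US (4 s.f.).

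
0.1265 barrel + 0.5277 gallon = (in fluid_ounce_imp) 1 barrel = 0.15898729 m^3, so 0.1265 barrel = 0.1265 * 0.15898729 = 0.020111893 m^3. 1 gallon = 0.0037854118 m^3, so 0.5277 gallon = 0.5277 * 0.0037854118 = 0.0019975618 m^3. Sum: 0.020111893 + 0.0019975618 = 0.022109455 m^3. 1 fluid_ounce_imp = 2.8413063e-05 m^3, so 0.022109455 m^3 = 0.022109455 / 2.8413063e-05 = 778.14402 fluid_ounce_imp ≈ 778.1 fluid_ounce_imp (4 s.f.). Final answer: 778.1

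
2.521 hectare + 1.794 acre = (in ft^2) 1 hectare = 10000 m^2, so 2.521 hectare = 2.521 * 10000 = 25210 m^2. 1 acre = 4046.8564 m^2, so 1.794 acre = 1.794 * 4046.8564 = 7260.0604 m^2. Sum: 25210 + 7260.0604 = 32470.06 m^2. 1 ft^2 = 0.09290304 m^2, so 32470.06 m^2 = 32470.06 / 0.09290304 = 349504.82 ft^2 ≈ 3.495e+05 ft^2 (4 s.f.). Final answer: 3.495e+05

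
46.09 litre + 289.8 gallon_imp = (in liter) 1 litre = 0.001 m^3, so 46.09 litre = 46.09 * 0.001 = 0.04609 m^3. 1 gallon_imp = 0.00454609 m^3, so 289.8 gallon_imp = 289.8 * 0.00454609 = 1.3174569 m^3. Sum: 0.04609 + 1.3174569 = 1.3635469 m^3. 1 liter = 0.001 m^3, so 1.3635469 m^3 = 1.3635469 / 0.001 = 1363.5469 liter ≈ 1364 liter (4 s.f.). Final answer: 1364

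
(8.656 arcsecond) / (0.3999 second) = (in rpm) 0.001002. Check: 1 arcsecond = 4.8481368e-06 rad, so 8.656 arcsecond = 8.656 * 4.8481368e-06 = 4.1965472e-05 rad. 0.3999 second = 0.3999 s. Combine: 4.1965472e-05 rad / 0.3999 s = 0.00010493992 rad/s. 1 rpm = 0.10471976 rad/s, so 0.00010493992 rad/s = 0.00010493992 / 0.10471976 = 0.0010021024 rpm ≈ 0.001002 rpm (4 s.f.).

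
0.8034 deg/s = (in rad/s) 1 deg/s = 0.017453293 rad/s, so 0.8034 deg/s = 0.8034 * 0.017453293 = 0.014021975 rad/s. Result: 0.014021975 rad/s ≈ 0.01402 rad/s (4 s.f.). Final answer: 0.01402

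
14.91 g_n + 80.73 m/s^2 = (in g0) 1 g_n = 9.80665 m/s^2, so 14.91 g_n = 14.91 * 9.80665 = 146.21715 m/s^2. 80.73 m/s^2 is already in m/s^2. Sum: 146.21715 + 80.73 = 226.94715 m/s^2. 1 g0 = 9.80665 m/s^2, so 226.94715 m/s^2 = 226.94715 / 9.80665 = 23.142169 g0 ≈ 23.14 g0 (4 s.f.). Final answer: 23.14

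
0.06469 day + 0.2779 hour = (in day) 0.07627. Check: 1 day = 86400 s, so 0.06469 day = 0.06469 * 86400 = 5589.216 s. 1 hour = 3600 s, so 0.2779 hour = 0.2779 * 3600 = 1000.44 s. Sum: 5589.216 + 1000.44 = 6589.656 s. 1 day = 86400 s, so 6589.656 s = 6589.656 / 86400 = 0.076269167 day ≈ 0.07627 day (4 s.f.).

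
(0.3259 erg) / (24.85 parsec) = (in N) 4.25e-26. Check: 1 erg = 1e-07 J, so 0.3259 erg = 0.3259 * 1e-07 = 3.259e-08 J. 1 parsec = 3.0856776e+16 m, so 24.85 parsec = 24.85 * 3.0856776e+16 = 7.6679088e+17 m. Combine: 3.259e-08 J / 7.6679088e+17 m = 4.250181e-26 N. Result: 4.250181e-26 N ≈ 4.25e-26 N (4 s.f.).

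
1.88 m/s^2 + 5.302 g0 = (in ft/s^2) 1.88 m/s^2 is already in m/s^2. 1 g0 = 9.80665 m/s^2, so 5.302 g0 = 5.302 * 9.80665 = 51.994858 m/s^2. Sum: 1.88 + 51.994858 = 53.874858 m/s^2. 1 ft/s^2 = 0.3048 m/s^2, so 53.874858 m/s^2 = 53.874858 / 0.3048 = 176.75478 ft/s^2 ≈ 176.8 ft/s^2 (4 s.f.). Final answer: 176.8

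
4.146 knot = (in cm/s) 213.3. Check: 1 knot = 0.51444444 m/s, so 4.146 knot = 4.146 * 0.51444444 = 2.1328867 m/s. 1 cm/s = 0.01 m/s, so 2.1328867 m/s = 2.1328867 / 0.01 = 213.28867 cm/s ≈ 213.3 cm/s (4 s.f.).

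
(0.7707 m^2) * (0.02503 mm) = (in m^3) 0.7707 m^2 is already in m^2. 1 mm = 0.001 m, so 0.02503 mm = 0.02503 * 0.001 = 2.503e-05 m. Combine: 0.7707 m^2 * 2.503e-05 m = 1.9290621e-05 m^3. Result: 1.9290621e-05 m^3 ≈ 1.929e-05 m^3 (4 s.f.). Final answer: 1.929e-05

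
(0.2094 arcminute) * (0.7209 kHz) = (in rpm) 1 arcminute = 0.00029088821 rad, so 0.2094 arcminute = 0.2094 * 0.00029088821 = 6.0911991e-05 rad. 1 kHz = 1000 Hz, so 0.7209 kHz = 0.7209 * 1000 = 720.9 Hz. Combine: 6.0911991e-05 rad * 720.9 Hz = 0.043911454 rad/s. 1 rpm = 0.10471976 rad/s, so 0.043911454 rad/s = 0.043911454 / 0.10471976 = 0.4193235 rpm ≈ 0.4193 rpm (4 s.f.). Final answer: 0.4193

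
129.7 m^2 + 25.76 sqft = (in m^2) 129.7 m^2 is already in m^2. 1 sqft = 0.09290304 m^2, so 25.76 sqft = 25.76 * 0.09290304 = 2.3931823 m^2. Sum: 129.7 + 2.3931823 = 132.09318 m^2. Result: 132.09318 m^2 ≈ 132.1 m^2 (4 s.f.). Final answer: 132.1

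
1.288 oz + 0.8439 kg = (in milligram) 1 oz = 0.028349523 kg, so 1.288 oz = 1.288 * 0.028349523 = 0.036514186 kg. 0.8439 kg is already in kg. Sum: 0.036514186 + 0.8439 = 0.88041419 kg. 1 milligram = 1e-06 kg, so 0.88041419 kg = 0.88041419 / 1e-06 = 880414.19 milligram ≈ 8.804e+05 milligram (4 s.f.). Final answer: 8.804e+05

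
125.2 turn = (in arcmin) 2.704e+06. Check: 1 turn = 6.2831853 rad, so 125.2 turn = 125.2 * 6.2831853 = 786.6548 rad. 1 arcmin = 0.00029088821 rad, so 786.6548 rad = 786.6548 / 0.00029088821 = 2704320 arcmin ≈ 2.704e+06 arcmin (4 s.f.).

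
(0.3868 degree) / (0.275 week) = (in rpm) 3.876e-07. Check: 1 degree = 0.017453293 rad, so 0.3868 degree = 0.3868 * 0.017453293 = 0.0067509335 rad. 1 week = 604800 s, so 0.275 week = 0.275 * 604800 = 166320 s. Combine: 0.0067509335 rad / 166320 s = 4.0590029e-08 rad/s. 1 rpm = 0.10471976 rad/s, so 4.0590029e-08 rad/s = 4.0590029e-08 / 0.10471976 = 3.8760622e-07 rpm ≈ 3.876e-07 rpm (4 s.f.).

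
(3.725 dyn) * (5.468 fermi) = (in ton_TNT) 1 dyn = 1e-05 N, so 3.725 dyn = 3.725 * 1e-05 = 3.725e-05 N. 1 fermi = 1e-15 m, so 5.468 fermi = 5.468 * 1e-15 = 5.468e-15 m. Combine: 3.725e-05 N * 5.468e-15 m = 2.03683e-19 J. 1 ton_TNT = 4.184e+09 J, so 2.03683e-19 J = 2.03683e-19 / 4.184e+09 = 4.8681405e-29 ton_TNT ≈ 4.868e-29 ton_TNT (4 s.f.). Final answer: 4.868e-29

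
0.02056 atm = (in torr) 1 atm = 101325 Pa, so 0.02056 atm = 0.02056 * 101325 = 2083.242 Pa. 1 torr = 133.32237 Pa, so 2083.242 Pa = 2083.242 / 133.32237 = 15.6256 torr ≈ 15.63 torr (4 s.f.). Final answer: 15.63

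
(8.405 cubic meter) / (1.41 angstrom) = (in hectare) 8.405 cubic meter = 8.405 m^3. 1 angstrom = 1e-10 m, so 1.41 angstrom = 1.41 * 1e-10 = 1.41e-10 m. Combine: 8.405 m^3 / 1.41e-10 m = 5.9609929e+10 m^2. 1 hectare = 10000 m^2, so 5.9609929e+10 m^2 = 5.9609929e+10 / 10000 = 5960992.9 hectare ≈ 5.961e+06 hectare (4 s.f.). Final answer: 5.961e+06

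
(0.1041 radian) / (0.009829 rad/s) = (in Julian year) 3.356e-07. Check: 0.1041 radian = 0.1041 rad. 0.009829 rad/s is already in rad/s. Combine: 0.1041 rad / 0.009829 rad/s = 10.591108 s. 1 Julian year = 31557600 s, so 10.591108 s = 10.591108 / 31557600 = 3.3561196e-07 Julian year ≈ 3.356e-07 Julian year (4 s.f.).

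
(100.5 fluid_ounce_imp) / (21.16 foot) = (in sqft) 0.004766. Check: 1 fluid_ounce_imp = 2.8413063e-05 m^3, so 100.5 fluid_ounce_imp = 100.5 * 2.8413063e-05 = 0.0028555128 m^3. 1 foot = 0.3048 m, so 21.16 foot = 21.16 * 0.3048 = 6.449568 m. Combine: 0.0028555128 m^3 / 6.449568 m = 0.00044274481 m^2. 1 sqft = 0.09290304 m^2, so 0.00044274481 m^2 = 0.00044274481 / 0.09290304 = 0.0047656655 sqft ≈ 0.004766 sqft (4 s.f.).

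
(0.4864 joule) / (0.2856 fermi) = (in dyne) 0.4864 joule = 0.4864 J. 1 fermi = 1e-15 m, so 0.2856 fermi = 0.2856 * 1e-15 = 2.856e-16 m. Combine: 0.4864 J / 2.856e-16 m = 1.7030812e+15 N. 1 dyne = 1e-05 N, so 1.7030812e+15 N = 1.7030812e+15 / 1e-05 = 1.7030812e+20 dyne ≈ 1.703e+20 dyne (4 s.f.). Final answer: 1.703e+20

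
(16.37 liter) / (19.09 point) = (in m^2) 1 liter = 0.001 m^3, so 16.37 liter = 16.37 * 0.001 = 0.01637 m^3. 1 point = 0.00035277778 m, so 19.09 point = 19.09 * 0.00035277778 = 0.0067345278 m. Combine: 0.01637 m^3 / 0.0067345278 m = 2.4307569 m^2. Result: 2.4307569 m^2 ≈ 2.431 m^2 (4 s.f.). Final answer: 2.431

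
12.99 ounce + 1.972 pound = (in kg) 1.263. Check: 1 ounce = 0.028349523 kg, so 12.99 ounce = 12.99 * 0.028349523 = 0.36826031 kg. 1 pound = 0.45359237 kg, so 1.972 pound = 1.972 * 0.45359237 = 0.89448415 kg. Sum: 0.36826031 + 0.89448415 = 1.2627445 kg. Result: 1.2627445 kg ≈ 1.263 kg (4 s.f.).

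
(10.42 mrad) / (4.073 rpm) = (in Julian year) 7.741e-10. Check: 1 mrad = 0.001 rad, so 10.42 mrad = 10.42 * 0.001 = 0.01042 rad. 1 rpm = 0.10471976 rad/s, so 4.073 rpm = 4.073 * 0.10471976 = 0.42652356 rad/s. Combine: 0.01042 rad / 0.42652356 rad/s = 0.024430069 s. 1 Julian year = 31557600 s, so 0.024430069 s = 0.024430069 / 31557600 = 7.7414217e-10 Julian year ≈ 7.741e-10 Julian year (4 s.f.).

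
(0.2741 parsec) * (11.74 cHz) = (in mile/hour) 1 parsec = 3.0856776e+16 m, so 0.2741 parsec = 0.2741 * 3.0856776e+16 = 8.4578423e+15 m. 1 cHz = 0.01 Hz, so 11.74 cHz = 11.74 * 0.01 = 0.1174 Hz. Combine: 8.4578423e+15 m * 0.1174 Hz = 9.9295068e+14 m/s. 1 mile/hour = 0.44704 m/s, so 9.9295068e+14 m/s = 9.9295068e+14 / 0.44704 = 2.2211674e+15 mile/hour ≈ 2.221e+15 mile/hour (4 s.f.). Final answer: 2.221e+15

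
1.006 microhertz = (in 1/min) 1 microhertz = 1e-06 Hz, so 1.006 microhertz = 1.006 * 1e-06 = 1.006e-06 Hz. 1 1/min = 0.016666667 Hz, so 1.006e-06 Hz = 1.006e-06 / 0.016666667 = 6.036e-05 1/min. Final answer: 6.036e-05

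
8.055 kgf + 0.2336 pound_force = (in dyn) 1 kgf = 9.80665 N, so 8.055 kgf = 8.055 * 9.80665 = 78.992566 N. 1 pound_force = 4.4482216 N, so 0.2336 pound_force = 0.2336 * 4.4482216 = 1.0391046 N. Sum: 78.992566 + 1.0391046 = 80.03167 N. 1 dyn = 1e-05 N, so 80.03167 N = 80.03167 / 1e-05 = 8003167 dyn ≈ 8.003e+06 dyn (4 s.f.). Final answer: 8.003e+06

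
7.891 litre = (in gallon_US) 1 litre = 0.001 m^3, so 7.891 litre = 7.891 * 0.001 = 0.007891 m^3. 1 gallon_US = 0.0037854118 m^3, so 0.007891 m^3 = 0.007891 / 0.0037854118 = 2.0845817 gallon_US ≈ 2.085 gallon_US (4 s.f.). Final answer: 2.085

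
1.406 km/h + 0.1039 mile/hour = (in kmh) 1.573. Check: 1 km/h = 0.27777778 m/s, so 1.406 km/h = 1.406 * 0.27777778 = 0.39055556 m/s. 1 mile/hour = 0.44704 m/s, so 0.1039 mile/hour = 0.1039 * 0.44704 = 0.046447456 m/s. Sum: 0.39055556 + 0.046447456 = 0.43700301 m/s. 1 kmh = 0.27777778 m/s, so 0.43700301 m/s = 0.43700301 / 0.27777778 = 1.5732108 kmh ≈ 1.573 kmh (4 s.f.).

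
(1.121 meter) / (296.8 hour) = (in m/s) 1.049e-06. Check: 1.121 meter = 1.121 m. 1 hour = 3600 s, so 296.8 hour = 296.8 * 3600 = 1068480 s. Combine: 1.121 m / 1068480 s = 1.0491539e-06 m/s. Result: 1.0491539e-06 m/s ≈ 1.049e-06 m/s (4 s.f.).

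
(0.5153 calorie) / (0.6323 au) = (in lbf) 1 calorie = 4.184 J, so 0.5153 calorie = 0.5153 * 4.184 = 2.1560152 J. 1 au = 1.4959787e+11 m, so 0.6323 au = 0.6323 * 1.4959787e+11 = 9.4590734e+10 m. Combine: 2.1560152 J / 9.4590734e+10 m = 2.2793091e-11 N. 1 lbf = 4.4482216 N, so 2.2793091e-11 N = 2.2793091e-11 / 4.4482216 = 5.1240907e-12 lbf ≈ 5.124e-12 lbf (4 s.f.). Final answer: 5.124e-12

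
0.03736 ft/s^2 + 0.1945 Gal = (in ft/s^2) 0.04374. Check: 1 ft/s^2 = 0.3048 m/s^2, so 0.03736 ft/s^2 = 0.03736 * 0.3048 = 0.011387328 m/s^2. 1 Gal = 0.01 m/s^2, so 0.1945 Gal = 0.1945 * 0.01 = 0.001945 m/s^2. Sum: 0.011387328 + 0.001945 = 0.013332328 m/s^2. 1 ft/s^2 = 0.3048 m/s^2, so 0.013332328 m/s^2 = 0.013332328 / 0.3048 = 0.043741234 ft/s^2 ≈ 0.04374 ft/s^2 (4 s.f.).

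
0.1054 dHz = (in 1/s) 1 dHz = 0.1 Hz, so 0.1054 dHz = 0.1054 * 0.1 = 0.01054 Hz. 0.01054 Hz = 0.01054 1/s. Final answer: 0.01054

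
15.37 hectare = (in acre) 1 hectare = 10000 m^2, so 15.37 hectare = 15.37 * 10000 = 153700 m^2. 1 acre = 4046.8564 m^2, so 153700 m^2 = 153700 / 4046.8564 = 37.980097 acre ≈ 37.98 acre (4 s.f.). Final answer: 37.98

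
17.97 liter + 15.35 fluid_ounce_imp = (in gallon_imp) 4.049. Check: 1 liter = 0.001 m^3, so 17.97 liter = 17.97 * 0.001 = 0.01797 m^3. 1 fluid_ounce_imp = 2.8413063e-05 m^3, so 15.35 fluid_ounce_imp = 15.35 * 2.8413063e-05 = 0.00043614051 m^3. Sum: 0.01797 + 0.00043614051 = 0.018406141 m^3. 1 gallon_imp = 0.00454609 m^3, so 0.018406141 m^3 = 0.018406141 / 0.00454609 = 4.0487849 gallon_imp ≈ 4.049 gallon_imp (4 s.f.).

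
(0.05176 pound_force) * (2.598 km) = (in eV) 1 pound_force = 4.4482216 N, so 0.05176 pound_force = 0.05176 * 4.4482216 = 0.23023995 N. 1 km = 1000 m, so 2.598 km = 2.598 * 1000 = 2598 m. Combine: 0.23023995 N * 2598 m = 598.16339 J. 1 eV = 1.6021766e-19 J, so 598.16339 J = 598.16339 / 1.6021766e-19 = 3.7334422e+21 eV ≈ 3.733e+21 eV (4 s.f.). Final answer: 3.733e+21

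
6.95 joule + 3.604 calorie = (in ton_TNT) 5.265e-09. Check: 6.95 joule = 6.95 J. 1 calorie = 4.184 J, so 3.604 calorie = 3.604 * 4.184 = 15.079136 J. Sum: 6.95 + 15.079136 = 22.029136 J. 1 ton_TNT = 4.184e+09 J, so 22.029136 J = 22.029136 / 4.184e+09 = 5.2650899e-09 ton_TNT ≈ 5.265e-09 ton_TNT (4 s.f.).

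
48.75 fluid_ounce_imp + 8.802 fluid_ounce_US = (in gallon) 1 fluid_ounce_imp = 2.8413063e-05 m^3, so 48.75 fluid_ounce_imp = 48.75 * 2.8413063e-05 = 0.0013851368 m^3. 1 fluid_ounce_US = 2.957353e-05 m^3, so 8.802 fluid_ounce_US = 8.802 * 2.957353e-05 = 0.00026030621 m^3. Sum: 0.0013851368 + 0.00026030621 = 0.001645443 m^3. 1 gallon = 0.0037854118 m^3, so 0.001645443 m^3 = 0.001645443 / 0.0037854118 = 0.43468006 gallon ≈ 0.4347 gallon (4 s.f.). Final answer: 0.4347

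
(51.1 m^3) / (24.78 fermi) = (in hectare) 2.062e+11. Check: 51.1 m^3 is already in m^3. 1 fermi = 1e-15 m, so 24.78 fermi = 24.78 * 1e-15 = 2.478e-14 m. Combine: 51.1 m^3 / 2.478e-14 m = 2.0621469e+15 m^2. 1 hectare = 10000 m^2, so 2.0621469e+15 m^2 = 2.0621469e+15 / 10000 = 2.0621469e+11 hectare ≈ 2.062e+11 hectare (4 s.f.).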